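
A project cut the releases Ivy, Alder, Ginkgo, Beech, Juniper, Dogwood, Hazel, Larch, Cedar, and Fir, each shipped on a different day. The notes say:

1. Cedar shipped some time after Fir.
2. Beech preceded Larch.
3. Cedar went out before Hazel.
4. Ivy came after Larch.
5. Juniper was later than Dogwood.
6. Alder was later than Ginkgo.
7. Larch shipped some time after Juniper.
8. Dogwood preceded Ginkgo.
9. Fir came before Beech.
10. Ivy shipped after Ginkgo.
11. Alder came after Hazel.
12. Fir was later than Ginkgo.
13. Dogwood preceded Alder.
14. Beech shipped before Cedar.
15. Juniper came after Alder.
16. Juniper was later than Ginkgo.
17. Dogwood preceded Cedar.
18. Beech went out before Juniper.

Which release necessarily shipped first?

Dogwood

Dogwood has a chain of constraints placing it before every other release, so Dogwood must be first.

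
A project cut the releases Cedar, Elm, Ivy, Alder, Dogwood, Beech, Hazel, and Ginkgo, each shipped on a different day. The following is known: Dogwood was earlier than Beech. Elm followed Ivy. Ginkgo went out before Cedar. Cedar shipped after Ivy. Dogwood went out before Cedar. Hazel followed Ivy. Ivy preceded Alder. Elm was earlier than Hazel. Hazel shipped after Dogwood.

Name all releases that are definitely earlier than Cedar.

Dogwood, Ginkgo, Ivy

Directly stated before Cedar: Dogwood, Ginkgo, and Ivy.
No chain forces Hazel (or any of the others) ahead of Cedar.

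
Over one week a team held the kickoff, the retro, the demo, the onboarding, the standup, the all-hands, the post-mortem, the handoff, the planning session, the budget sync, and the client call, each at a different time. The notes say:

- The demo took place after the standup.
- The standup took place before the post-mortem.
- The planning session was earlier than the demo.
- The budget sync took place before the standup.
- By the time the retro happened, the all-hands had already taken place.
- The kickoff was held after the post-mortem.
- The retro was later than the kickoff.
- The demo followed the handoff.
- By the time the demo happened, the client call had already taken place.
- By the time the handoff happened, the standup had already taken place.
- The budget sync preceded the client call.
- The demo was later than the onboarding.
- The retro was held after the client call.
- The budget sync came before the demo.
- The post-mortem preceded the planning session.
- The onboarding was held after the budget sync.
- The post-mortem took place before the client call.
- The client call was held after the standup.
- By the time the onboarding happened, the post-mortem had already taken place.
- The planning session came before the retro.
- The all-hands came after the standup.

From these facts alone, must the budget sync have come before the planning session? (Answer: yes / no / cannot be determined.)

yes

Chain the constraints: the budget sync → the standup → the post-mortem → the planning session. Each link is directly stated, so the budget sync comes before the planning session.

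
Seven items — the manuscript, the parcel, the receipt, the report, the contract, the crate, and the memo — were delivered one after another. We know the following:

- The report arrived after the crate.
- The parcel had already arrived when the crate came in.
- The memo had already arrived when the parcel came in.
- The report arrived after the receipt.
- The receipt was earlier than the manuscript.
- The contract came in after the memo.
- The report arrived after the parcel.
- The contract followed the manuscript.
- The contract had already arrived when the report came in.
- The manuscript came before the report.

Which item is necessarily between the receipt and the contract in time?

the manuscript

Tracing the constraints gives the receipt → the manuscript → the contract, so the manuscript sits after the receipt and before the contract.
No other item is forced both after the receipt and before the contract.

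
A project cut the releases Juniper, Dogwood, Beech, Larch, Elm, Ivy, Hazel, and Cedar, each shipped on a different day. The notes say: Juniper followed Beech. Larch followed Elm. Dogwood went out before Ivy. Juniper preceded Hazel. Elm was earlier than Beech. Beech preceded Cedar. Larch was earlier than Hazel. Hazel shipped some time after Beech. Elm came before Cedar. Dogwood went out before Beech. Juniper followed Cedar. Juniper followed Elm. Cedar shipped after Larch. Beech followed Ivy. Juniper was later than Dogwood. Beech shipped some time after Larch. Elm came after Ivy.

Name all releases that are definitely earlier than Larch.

Directly stated before Larch: Elm.
Dogwood reaches Larch via Dogwood → Ivy → Elm → Larch.
Ivy reaches Larch via Ivy → Elm → Larch.
No chain forces Beech (or any of the others) ahead of Larch.

Dogwood, Elm, Ivy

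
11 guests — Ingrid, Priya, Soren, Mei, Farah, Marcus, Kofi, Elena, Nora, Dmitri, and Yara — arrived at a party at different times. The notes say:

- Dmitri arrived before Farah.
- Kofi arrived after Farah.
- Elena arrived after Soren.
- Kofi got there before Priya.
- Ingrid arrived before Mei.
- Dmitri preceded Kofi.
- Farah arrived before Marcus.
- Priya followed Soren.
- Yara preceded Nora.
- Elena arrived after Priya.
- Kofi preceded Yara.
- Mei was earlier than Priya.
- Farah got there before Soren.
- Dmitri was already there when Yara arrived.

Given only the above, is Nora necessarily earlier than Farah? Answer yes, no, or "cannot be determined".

Tracing the constraints gives Farah → Kofi → Yara → Nora, so Farah must come before Nora.
That means Nora cannot be before Farah.

no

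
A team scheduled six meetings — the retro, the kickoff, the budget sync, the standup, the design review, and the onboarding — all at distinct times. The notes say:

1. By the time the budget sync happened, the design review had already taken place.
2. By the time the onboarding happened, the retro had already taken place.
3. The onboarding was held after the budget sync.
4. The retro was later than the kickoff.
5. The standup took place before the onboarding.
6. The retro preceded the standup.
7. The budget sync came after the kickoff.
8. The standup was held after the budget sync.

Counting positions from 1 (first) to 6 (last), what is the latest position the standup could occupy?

The standup must come before the onboarding — 1 meeting forced after it.
Everything else can be placed before the standup in some valid order, so the standup can sit as late as position 6 − 1 = 5.

5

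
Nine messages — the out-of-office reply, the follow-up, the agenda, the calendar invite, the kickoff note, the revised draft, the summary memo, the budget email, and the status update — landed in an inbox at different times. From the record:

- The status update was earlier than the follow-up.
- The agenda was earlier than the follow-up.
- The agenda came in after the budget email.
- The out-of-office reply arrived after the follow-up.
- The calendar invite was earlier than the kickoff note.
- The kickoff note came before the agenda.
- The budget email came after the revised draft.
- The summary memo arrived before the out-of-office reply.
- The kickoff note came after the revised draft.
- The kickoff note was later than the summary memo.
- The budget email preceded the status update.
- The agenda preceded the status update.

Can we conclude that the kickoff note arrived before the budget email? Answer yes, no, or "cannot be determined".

No chain of stated constraints runs from the kickoff note to the budget email, and none runs from the budget email to the kickoff note either.
So the relative order of the kickoff note and the budget email is not fixed by the given facts.

cannot be determined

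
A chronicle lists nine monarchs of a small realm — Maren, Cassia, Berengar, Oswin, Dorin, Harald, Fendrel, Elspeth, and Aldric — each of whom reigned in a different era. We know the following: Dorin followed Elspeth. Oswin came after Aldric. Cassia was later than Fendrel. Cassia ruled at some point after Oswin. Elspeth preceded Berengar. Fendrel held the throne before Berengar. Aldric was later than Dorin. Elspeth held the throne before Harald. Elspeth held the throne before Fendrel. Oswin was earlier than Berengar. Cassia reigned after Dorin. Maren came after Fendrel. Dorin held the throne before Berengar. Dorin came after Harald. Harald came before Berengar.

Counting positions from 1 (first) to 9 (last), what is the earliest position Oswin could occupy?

Aldric, Dorin, Elspeth, and Harald must all come before Oswin — 4 forced predecessors.
Nothing else is forced ahead of Oswin, so their earliest slot is position 4 + 1 = 5.

5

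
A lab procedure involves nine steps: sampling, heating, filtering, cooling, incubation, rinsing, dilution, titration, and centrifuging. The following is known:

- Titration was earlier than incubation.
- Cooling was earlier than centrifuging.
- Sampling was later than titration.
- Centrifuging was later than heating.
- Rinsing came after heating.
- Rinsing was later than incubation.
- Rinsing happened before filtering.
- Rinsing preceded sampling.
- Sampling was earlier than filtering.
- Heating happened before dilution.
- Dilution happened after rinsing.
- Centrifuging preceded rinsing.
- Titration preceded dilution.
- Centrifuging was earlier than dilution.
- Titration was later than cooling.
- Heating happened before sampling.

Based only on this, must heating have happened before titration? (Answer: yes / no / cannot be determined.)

No chain of stated constraints runs from heating to titration, and none runs from titration to heating either.
So the relative order of heating and titration is not fixed by the given facts.

cannot be determined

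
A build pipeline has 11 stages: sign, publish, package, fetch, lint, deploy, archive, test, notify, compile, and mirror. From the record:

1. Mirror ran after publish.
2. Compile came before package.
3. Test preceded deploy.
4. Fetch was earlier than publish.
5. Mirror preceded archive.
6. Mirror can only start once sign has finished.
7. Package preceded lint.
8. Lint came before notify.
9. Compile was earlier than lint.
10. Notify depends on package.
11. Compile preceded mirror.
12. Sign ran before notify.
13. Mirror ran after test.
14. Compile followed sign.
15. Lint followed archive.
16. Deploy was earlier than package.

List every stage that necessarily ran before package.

Directly stated before package: compile and deploy.
Sign reaches package via sign → compile → package.
Test reaches package via test → deploy → package.
No chain forces publish (or any of the others) ahead of package.

compile, deploy, sign, test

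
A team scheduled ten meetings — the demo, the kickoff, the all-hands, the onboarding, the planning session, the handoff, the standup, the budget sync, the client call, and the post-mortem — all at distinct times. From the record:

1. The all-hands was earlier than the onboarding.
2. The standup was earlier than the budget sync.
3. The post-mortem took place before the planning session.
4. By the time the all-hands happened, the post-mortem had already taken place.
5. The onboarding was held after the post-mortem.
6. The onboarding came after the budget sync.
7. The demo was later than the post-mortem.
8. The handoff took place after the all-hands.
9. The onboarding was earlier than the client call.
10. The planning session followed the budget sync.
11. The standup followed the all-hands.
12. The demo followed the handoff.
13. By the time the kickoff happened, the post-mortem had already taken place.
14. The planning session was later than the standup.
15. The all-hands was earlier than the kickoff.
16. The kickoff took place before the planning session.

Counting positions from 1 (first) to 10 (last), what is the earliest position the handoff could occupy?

3

The all-hands and the post-mortem must both come before the handoff — 2 forced predecessors.
Nothing else is forced ahead of the handoff, so its earliest slot is position 2 + 1 = 3.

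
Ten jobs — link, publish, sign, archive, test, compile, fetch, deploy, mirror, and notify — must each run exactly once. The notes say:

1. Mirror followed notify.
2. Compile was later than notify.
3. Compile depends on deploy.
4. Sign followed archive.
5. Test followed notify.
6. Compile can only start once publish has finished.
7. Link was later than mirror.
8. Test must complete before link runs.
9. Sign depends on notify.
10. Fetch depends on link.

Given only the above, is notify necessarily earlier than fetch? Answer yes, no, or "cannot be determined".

yes

Chain the constraints: notify → mirror → link → fetch. Each link is directly stated, so notify comes before fetch.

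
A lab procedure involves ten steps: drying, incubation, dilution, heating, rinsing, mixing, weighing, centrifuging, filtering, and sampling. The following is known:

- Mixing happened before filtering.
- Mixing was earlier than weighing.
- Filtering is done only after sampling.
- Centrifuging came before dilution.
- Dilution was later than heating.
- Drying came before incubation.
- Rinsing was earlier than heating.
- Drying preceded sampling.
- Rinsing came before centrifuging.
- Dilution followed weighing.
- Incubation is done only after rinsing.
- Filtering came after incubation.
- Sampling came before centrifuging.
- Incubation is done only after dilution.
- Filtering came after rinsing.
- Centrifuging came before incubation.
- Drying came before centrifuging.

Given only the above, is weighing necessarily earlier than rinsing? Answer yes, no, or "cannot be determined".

cannot be determined

No chain of stated constraints runs from weighing to rinsing, and none runs from rinsing to weighing either.
So the relative order of weighing and rinsing is not fixed by the given facts.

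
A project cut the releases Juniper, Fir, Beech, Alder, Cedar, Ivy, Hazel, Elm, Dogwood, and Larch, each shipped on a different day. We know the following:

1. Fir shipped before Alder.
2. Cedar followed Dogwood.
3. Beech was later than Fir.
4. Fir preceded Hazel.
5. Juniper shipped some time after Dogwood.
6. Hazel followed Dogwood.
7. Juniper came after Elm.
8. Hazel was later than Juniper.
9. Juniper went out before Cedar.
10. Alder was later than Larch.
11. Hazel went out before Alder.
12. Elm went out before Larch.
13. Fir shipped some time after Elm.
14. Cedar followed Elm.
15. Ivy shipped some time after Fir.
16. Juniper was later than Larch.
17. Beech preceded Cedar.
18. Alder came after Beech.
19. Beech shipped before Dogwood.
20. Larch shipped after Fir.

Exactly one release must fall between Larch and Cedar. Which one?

Tracing the constraints gives Larch → Juniper → Cedar, so Juniper sits after Larch and before Cedar.
No other release is forced both after Larch and before Cedar.

Juniper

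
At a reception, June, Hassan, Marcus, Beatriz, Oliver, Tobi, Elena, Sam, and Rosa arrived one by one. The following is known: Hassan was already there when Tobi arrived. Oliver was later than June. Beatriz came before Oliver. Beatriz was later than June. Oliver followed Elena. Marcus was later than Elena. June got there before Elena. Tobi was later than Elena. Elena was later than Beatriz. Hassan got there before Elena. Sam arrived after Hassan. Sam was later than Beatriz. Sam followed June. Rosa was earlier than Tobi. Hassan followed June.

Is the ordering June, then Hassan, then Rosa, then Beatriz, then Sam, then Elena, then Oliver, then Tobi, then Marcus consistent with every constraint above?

Check each stated constraint against the proposed order — e.g. June is ahead of Oliver; Hassan is ahead of Tobi. Every pair is in the required order; nothing is violated.

yes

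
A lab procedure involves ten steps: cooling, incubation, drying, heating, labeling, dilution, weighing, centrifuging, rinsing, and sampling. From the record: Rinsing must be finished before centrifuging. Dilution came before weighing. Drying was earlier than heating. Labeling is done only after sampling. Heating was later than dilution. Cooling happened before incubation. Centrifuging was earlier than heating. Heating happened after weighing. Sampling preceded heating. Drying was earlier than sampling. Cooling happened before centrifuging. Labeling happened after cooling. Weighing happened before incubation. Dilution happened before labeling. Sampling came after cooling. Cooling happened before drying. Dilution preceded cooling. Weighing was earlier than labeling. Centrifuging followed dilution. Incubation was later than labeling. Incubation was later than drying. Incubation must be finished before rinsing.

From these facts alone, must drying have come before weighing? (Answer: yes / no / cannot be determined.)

cannot be determined

No chain of stated constraints runs from drying to weighing, and none runs from weighing to drying either.
So the relative order of drying and weighing is not fixed by the given facts.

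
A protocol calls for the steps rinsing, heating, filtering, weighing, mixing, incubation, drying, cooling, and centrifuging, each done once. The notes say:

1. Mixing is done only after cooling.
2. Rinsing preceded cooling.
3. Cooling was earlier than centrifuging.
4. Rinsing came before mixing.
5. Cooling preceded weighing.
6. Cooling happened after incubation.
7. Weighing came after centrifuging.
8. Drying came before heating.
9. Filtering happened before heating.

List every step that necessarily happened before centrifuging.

cooling, incubation, rinsing

Directly stated before centrifuging: cooling.
Incubation reaches centrifuging via incubation → cooling → centrifuging.
Rinsing reaches centrifuging via rinsing → cooling → centrifuging.
No chain forces drying (or any of the others) ahead of centrifuging.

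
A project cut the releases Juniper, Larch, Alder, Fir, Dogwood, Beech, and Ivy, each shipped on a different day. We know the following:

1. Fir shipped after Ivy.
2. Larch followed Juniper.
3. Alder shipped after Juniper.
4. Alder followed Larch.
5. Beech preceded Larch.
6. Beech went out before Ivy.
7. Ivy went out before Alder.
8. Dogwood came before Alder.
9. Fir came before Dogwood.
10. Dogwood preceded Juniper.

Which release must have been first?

Beech

Beech has a chain of constraints placing it before every other release, so Beech must be first.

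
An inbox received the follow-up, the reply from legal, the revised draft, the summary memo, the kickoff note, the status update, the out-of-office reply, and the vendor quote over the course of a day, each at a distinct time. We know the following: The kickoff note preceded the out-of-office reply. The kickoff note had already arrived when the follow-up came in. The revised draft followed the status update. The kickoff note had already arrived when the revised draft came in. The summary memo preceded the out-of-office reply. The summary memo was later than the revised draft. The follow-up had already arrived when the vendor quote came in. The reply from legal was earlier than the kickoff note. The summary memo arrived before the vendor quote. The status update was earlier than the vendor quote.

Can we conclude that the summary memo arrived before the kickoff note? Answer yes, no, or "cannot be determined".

no

Tracing the constraints gives the kickoff note → the revised draft → the summary memo, so the kickoff note must come before the summary memo.
That means the summary memo cannot be before the kickoff note.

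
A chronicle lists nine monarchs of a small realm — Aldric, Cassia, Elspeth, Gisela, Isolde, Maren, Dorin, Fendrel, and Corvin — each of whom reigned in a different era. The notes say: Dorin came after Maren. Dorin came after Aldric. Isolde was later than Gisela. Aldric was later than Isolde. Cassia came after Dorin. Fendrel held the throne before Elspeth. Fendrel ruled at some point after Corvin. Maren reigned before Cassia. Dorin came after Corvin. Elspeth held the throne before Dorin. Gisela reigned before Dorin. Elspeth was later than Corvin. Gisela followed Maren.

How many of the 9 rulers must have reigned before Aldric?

Directly stated before Aldric: Isolde.
Gisela reaches Aldric via Gisela → Isolde → Aldric.
Maren reaches Aldric via Maren → Gisela → Isolde → Aldric.
That's Gisela, Isolde, and Maren — 3 in all.

3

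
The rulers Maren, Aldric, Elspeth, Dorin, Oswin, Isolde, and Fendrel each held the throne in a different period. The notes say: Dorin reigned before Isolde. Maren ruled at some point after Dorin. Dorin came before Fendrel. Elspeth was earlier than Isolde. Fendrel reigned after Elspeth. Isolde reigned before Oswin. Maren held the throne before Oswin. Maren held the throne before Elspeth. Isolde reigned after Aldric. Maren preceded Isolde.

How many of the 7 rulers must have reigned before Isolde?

Directly stated before Isolde: Aldric, Dorin, Elspeth, and Maren.
That's Aldric, Dorin, Elspeth, and Maren — 4 in all.

4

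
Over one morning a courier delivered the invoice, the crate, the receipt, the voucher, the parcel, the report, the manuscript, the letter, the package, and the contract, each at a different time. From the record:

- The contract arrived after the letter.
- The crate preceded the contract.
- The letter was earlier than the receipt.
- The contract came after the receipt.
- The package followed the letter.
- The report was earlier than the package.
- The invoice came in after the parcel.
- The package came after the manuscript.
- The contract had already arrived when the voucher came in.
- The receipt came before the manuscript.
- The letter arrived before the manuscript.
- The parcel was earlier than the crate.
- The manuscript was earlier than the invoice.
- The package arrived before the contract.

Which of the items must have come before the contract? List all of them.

the crate, the letter, the manuscript, the package, the parcel, the receipt, the report

Directly stated before the contract: the crate, the letter, the package, and the receipt.
The manuscript reaches the contract via the manuscript → the package → the contract.
The parcel reaches the contract via the parcel → the crate → the contract.
The report reaches the contract via the report → the package → the contract.
No chain forces the voucher (or any of the others) ahead of the contract.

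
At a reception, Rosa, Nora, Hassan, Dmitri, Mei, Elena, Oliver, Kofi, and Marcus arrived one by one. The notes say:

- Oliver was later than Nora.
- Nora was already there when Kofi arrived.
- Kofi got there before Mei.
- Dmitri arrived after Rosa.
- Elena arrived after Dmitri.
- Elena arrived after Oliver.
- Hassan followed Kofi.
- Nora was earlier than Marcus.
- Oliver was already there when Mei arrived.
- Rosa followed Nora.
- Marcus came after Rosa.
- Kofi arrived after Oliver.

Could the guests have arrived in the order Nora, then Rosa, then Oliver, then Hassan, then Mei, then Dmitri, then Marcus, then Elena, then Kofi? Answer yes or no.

no

The constraints require Kofi before Hassan, but in the proposed sequence Hassan appears ahead of Kofi. That one violation is enough.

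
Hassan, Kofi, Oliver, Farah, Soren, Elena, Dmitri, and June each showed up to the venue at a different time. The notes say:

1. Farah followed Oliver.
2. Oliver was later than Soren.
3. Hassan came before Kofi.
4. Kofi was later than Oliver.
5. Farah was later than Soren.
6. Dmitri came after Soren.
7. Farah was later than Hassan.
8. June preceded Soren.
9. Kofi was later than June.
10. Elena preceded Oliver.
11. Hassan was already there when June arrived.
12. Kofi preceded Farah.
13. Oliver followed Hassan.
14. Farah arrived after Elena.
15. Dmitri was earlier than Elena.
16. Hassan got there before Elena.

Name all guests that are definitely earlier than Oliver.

Dmitri, Elena, Hassan, June, Soren

Directly stated before Oliver: Elena, Hassan, and Soren.
Dmitri reaches Oliver via Dmitri → Elena → Oliver.
June reaches Oliver via June → Soren → Oliver.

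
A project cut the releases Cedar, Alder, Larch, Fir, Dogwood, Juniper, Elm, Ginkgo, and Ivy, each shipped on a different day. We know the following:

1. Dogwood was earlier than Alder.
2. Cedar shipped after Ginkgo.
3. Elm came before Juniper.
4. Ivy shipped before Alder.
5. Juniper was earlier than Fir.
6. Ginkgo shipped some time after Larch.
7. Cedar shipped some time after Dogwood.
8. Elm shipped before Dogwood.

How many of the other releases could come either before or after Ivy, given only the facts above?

Forced after Ivy: Alder.
That leaves Cedar, Dogwood, Elm, Fir, Ginkgo, Juniper, and Larch with no forced order relative to Ivy — 7.

7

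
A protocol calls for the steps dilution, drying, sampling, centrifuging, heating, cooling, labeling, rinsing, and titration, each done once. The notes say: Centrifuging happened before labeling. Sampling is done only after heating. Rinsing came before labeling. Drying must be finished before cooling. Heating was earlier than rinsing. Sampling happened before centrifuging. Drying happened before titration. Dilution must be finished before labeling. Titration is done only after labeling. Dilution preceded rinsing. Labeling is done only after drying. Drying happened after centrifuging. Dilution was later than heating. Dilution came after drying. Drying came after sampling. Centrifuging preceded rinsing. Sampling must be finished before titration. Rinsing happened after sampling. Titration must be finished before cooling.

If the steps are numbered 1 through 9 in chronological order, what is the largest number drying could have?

Drying must come before cooling, dilution, labeling, rinsing, and titration — 5 steps forced after it.
Everything else can be placed before drying in some valid order, so drying can sit as late as position 9 − 5 = 4.

4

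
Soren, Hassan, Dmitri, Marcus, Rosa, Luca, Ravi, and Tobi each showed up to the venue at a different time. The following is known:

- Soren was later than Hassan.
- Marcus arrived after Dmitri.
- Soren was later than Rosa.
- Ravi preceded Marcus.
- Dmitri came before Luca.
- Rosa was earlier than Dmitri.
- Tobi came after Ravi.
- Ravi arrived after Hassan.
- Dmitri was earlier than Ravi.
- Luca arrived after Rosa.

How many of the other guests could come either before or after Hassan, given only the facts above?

3

Forced after Hassan: Marcus, Ravi, Soren, and Tobi.
That leaves Dmitri, Luca, and Rosa with no forced order relative to Hassan — 3.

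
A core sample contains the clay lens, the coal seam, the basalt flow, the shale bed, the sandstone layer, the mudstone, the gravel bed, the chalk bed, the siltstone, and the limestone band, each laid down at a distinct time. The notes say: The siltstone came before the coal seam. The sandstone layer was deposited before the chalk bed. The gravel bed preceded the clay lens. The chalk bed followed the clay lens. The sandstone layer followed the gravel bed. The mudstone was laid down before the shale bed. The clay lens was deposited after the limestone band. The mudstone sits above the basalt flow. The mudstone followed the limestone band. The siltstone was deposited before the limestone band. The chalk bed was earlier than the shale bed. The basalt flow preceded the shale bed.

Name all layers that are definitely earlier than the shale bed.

the basalt flow, the chalk bed, the clay lens, the gravel bed, the limestone band, the mudstone, the sandstone layer, the siltstone

Directly stated before the shale bed: the basalt flow, the chalk bed, and the mudstone.
The clay lens reaches the shale bed via the clay lens → the chalk bed → the shale bed.
The gravel bed reaches the shale bed via the gravel bed → the clay lens → the chalk bed → the shale bed.
The limestone band reaches the shale bed via the limestone band → the mudstone → the shale bed.
Likewise the sandstone layer and the siltstone each reach the shale bed by chaining the stated constraints.
No chain forces the coal seam ahead of the shale bed.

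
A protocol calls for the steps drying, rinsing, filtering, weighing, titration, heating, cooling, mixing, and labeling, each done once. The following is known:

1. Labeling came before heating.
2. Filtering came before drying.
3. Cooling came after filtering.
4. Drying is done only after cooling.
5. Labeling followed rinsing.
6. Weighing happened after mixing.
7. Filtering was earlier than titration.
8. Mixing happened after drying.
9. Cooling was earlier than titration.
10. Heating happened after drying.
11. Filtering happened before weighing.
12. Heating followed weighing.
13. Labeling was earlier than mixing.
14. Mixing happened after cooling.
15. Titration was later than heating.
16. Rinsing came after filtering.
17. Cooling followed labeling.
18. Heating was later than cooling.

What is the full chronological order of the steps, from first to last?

filtering, rinsing, labeling, cooling, drying, mixing, weighing, heating, titration

The constraints fix every adjacent pair, so only one ordering works:
filtering → rinsing → labeling → cooling → drying → mixing → weighing → heating → titration.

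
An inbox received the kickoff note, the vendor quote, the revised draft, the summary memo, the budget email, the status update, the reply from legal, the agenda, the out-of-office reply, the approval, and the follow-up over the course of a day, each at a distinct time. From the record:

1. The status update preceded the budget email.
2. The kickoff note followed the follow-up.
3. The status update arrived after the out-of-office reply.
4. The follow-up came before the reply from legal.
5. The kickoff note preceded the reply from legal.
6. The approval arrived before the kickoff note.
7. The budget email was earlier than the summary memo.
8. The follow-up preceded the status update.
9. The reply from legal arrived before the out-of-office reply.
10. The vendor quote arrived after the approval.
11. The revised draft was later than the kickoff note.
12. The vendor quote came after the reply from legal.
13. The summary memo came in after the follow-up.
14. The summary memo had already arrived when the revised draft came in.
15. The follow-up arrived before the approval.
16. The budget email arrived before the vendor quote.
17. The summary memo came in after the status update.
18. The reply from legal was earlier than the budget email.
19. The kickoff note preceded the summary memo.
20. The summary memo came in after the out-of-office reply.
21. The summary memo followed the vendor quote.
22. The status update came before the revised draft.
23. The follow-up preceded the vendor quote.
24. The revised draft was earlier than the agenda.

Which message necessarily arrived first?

The follow-up has a chain of constraints placing it before every other message, so the follow-up must be first.

the follow-up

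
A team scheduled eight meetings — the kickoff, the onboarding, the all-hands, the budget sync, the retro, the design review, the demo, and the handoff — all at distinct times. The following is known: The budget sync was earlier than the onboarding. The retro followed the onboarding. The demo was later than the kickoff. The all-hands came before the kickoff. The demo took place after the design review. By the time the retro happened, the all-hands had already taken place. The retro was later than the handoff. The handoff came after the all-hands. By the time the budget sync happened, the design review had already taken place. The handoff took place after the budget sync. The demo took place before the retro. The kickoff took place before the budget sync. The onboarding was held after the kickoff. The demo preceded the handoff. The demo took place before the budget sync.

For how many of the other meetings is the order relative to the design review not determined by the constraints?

2

Forced after the design review: the budget sync, the demo, the handoff, the onboarding, and the retro.
That leaves the all-hands and the kickoff with no forced order relative to the design review — 2.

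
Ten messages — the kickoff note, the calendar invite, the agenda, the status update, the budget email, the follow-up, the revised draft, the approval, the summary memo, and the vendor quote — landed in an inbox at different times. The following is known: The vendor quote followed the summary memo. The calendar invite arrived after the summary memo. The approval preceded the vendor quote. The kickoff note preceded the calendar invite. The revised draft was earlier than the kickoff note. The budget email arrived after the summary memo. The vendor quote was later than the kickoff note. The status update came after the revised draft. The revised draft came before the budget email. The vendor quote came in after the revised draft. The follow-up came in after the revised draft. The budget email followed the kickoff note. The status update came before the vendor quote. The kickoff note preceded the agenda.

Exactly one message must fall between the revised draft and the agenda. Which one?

Tracing the constraints gives the revised draft → the kickoff note → the agenda, so the kickoff note sits after the revised draft and before the agenda.
No other message is forced both after the revised draft and before the agenda.

the kickoff note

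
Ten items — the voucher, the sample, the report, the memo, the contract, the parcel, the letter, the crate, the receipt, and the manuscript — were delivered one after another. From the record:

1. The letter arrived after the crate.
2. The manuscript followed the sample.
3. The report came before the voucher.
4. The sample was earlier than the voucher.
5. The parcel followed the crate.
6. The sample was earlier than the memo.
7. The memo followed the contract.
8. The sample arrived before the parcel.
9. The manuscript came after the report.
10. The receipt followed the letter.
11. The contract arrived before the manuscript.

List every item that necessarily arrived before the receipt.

the crate, the letter

Directly stated before the receipt: the letter.
The crate reaches the receipt via the crate → the letter → the receipt.
No chain forces the report (or any of the others) ahead of the receipt.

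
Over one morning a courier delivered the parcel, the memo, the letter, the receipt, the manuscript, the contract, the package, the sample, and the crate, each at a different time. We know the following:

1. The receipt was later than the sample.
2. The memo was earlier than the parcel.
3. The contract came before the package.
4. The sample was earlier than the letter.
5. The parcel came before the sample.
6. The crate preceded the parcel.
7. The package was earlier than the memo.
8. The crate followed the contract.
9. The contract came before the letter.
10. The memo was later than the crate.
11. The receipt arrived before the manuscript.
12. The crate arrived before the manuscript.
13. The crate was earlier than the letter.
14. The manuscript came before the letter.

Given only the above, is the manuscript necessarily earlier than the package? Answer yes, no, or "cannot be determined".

no

Tracing the constraints gives the package → the memo → the parcel → the sample → the receipt → the manuscript, so the package must come before the manuscript.
That means the manuscript cannot be before the package.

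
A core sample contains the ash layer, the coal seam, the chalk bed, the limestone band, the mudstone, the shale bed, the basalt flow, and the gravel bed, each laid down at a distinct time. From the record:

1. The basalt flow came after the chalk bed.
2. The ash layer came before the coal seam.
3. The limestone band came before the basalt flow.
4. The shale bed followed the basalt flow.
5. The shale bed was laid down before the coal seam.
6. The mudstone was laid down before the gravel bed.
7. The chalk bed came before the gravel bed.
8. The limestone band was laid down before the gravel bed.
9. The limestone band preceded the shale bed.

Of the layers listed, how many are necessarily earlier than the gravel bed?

3

Directly stated before the gravel bed: the chalk bed, the limestone band, and the mudstone.
No chain forces the basalt flow (or any of the others) ahead of the gravel bed.
That's the chalk bed, the limestone band, and the mudstone — 3 in all.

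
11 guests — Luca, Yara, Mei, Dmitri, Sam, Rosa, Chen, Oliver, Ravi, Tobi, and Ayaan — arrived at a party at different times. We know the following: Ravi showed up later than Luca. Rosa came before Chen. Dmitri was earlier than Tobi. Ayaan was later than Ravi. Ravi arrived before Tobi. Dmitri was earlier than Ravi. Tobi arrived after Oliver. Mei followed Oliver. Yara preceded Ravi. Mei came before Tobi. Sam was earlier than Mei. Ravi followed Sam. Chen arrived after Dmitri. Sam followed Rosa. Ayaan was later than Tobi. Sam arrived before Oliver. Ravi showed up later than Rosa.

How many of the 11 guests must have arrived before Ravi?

5

Directly stated before Ravi: Dmitri, Luca, Rosa, Sam, and Yara.
No chain forces Chen (or any of the others) ahead of Ravi.
That's Dmitri, Luca, Rosa, Sam, and Yara — 5 in all.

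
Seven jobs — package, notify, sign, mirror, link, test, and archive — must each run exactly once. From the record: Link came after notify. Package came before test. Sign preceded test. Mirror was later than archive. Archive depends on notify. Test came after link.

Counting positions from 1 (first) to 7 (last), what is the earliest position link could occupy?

Notify must come before link — 1 forced predecessor.
Nothing else is forced ahead of link, so its earliest slot is position 1 + 1 = 2.

2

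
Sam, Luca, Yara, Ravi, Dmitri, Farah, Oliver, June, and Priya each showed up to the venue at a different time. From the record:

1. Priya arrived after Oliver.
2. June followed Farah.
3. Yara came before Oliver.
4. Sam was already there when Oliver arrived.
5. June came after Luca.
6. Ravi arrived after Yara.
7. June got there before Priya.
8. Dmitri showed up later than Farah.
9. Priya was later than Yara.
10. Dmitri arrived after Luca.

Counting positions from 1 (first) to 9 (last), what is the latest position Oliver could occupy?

Oliver must come before Priya — 1 guest forced after them.
Everything else can be placed before Oliver in some valid order, so Oliver can sit as late as position 9 − 1 = 8.

8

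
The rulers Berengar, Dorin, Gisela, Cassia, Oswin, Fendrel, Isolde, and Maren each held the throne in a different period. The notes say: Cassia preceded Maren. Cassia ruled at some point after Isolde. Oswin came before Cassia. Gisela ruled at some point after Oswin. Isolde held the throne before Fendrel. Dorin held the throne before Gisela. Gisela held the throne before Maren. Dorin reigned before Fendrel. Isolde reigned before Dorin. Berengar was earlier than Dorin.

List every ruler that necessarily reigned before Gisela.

Berengar, Dorin, Isolde, Oswin

Directly stated before Gisela: Dorin and Oswin.
Berengar reaches Gisela via Berengar → Dorin → Gisela.
Isolde reaches Gisela via Isolde → Dorin → Gisela.
No chain forces Cassia (or any of the others) ahead of Gisela.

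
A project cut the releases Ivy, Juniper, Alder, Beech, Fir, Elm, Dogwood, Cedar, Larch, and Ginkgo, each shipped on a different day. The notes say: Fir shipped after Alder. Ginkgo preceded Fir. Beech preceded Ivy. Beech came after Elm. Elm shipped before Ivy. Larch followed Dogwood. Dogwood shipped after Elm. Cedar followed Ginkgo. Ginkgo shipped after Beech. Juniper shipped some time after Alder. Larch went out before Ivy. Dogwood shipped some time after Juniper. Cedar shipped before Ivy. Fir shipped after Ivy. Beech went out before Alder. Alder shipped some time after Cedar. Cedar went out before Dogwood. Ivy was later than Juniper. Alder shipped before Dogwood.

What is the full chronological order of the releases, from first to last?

Elm, Beech, Ginkgo, Cedar, Alder, Juniper, Dogwood, Larch, Ivy, Fir

The constraints fix every adjacent pair, so only one ordering works:
Elm → Beech → Ginkgo → Cedar → Alder → Juniper → Dogwood → Larch → Ivy → Fir.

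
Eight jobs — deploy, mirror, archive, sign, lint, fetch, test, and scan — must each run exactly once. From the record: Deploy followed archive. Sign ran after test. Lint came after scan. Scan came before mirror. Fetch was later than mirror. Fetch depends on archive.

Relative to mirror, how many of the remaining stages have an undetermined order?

5

Forced before mirror: scan; forced after mirror: fetch.
That leaves archive, deploy, lint, sign, and test with no forced order relative to mirror — 5.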